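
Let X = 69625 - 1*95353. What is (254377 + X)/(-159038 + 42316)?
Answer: -228649/116722 ≈ -1.9589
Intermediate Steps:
X = -25728 (X = 69625 - 95353 = -25728)
(254377 + X)/(-159038 + 42316) = (254377 - 25728)/(-159038 + 42316) = 228649/(-116722) = 228649*(-1/116722) = -228649/116722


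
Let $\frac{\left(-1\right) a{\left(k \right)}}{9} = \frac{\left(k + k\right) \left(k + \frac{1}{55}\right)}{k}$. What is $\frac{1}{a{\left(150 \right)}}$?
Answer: $- \frac{55}{148518} \approx -0.00037033$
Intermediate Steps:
$a{\left(k \right)} = - \frac{18}{55} - 18 k$ ($a{\left(k \right)} = - 9 \frac{\left(k + k\right) \left(k + \frac{1}{55}\right)}{k} = - 9 \frac{2 k \left(k + \frac{1}{55}\right)}{k} = - 9 \frac{2 k \left(\frac{1}{55} + k\right)}{k} = - 9 \left(\frac{2}{55} + 2 k\right) = - \frac{18}{55} - 18 k$)
$\frac{1}{a{\left(150 \right)}} = \frac{1}{- \frac{18}{55} - 2700} = \frac{1}{- \frac{148518}{55}} = - \frac{55}{148518}$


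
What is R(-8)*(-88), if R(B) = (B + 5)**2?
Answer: -792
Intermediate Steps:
R(B) = (5 + B)**2
R(-8)*(-88) = (5 - 8)**2*(-88) = (-3)**2*(-88) = 9*(-88) = -792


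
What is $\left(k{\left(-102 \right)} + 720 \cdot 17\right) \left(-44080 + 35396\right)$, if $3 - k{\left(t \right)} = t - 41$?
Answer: $-107560024$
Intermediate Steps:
$k{\left(t \right)} = 44 - t$ ($k{\left(t \right)} = 3 - \left(t - 41\right) = 3 - \left(-41 + t\right) = 44 - t$)
$\left(k{\left(-102 \right)} + 720 \cdot 17\right) \left(-44080 + 35396\right) = \left(\left(44 - -102\right) + 720 \cdot 17\right) \left(-44080 + 35396\right) = \left(\left(44 + 102\right) + 12240\right) \left(-8684\right) = \left(146 + 12240\right) \left(-8684\right) = 12386 \left(-8684\right) = -107560024$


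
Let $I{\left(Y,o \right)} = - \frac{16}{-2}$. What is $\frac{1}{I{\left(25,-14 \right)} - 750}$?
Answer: $- \frac{1}{742} \approx -0.0013477$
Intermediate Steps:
$I{\left(Y,o \right)} = 8$ ($I{\left(Y,o \right)} = \left(-16\right) \left(- \frac{1}{2}\right) = 8$)
$\frac{1}{I{\left(25,-14 \right)} - 750} = \frac{1}{8 - 750} = \frac{1}{-742} = - \frac{1}{742}$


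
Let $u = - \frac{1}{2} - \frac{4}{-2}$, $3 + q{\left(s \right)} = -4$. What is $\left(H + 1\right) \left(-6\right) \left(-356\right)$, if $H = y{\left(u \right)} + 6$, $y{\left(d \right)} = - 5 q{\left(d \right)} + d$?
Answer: $92916$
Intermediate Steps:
$q{\left(s \right)} = -7$ ($q{\left(s \right)} = -3 - 4 = -7$)
$u = \frac{3}{2}$ ($u = \left(-1\right) \frac{1}{2} - -2 = - \frac{1}{2} + 2 = \frac{3}{2} \approx 1.5$)
$y{\left(d \right)} = 35 + d$ ($y{\left(d \right)} = \left(-5\right) \left(-7\right) + d = 35 + d$)
$H = \frac{85}{2}$ ($H = \left(35 + \frac{3}{2}\right) + 6 = \frac{73}{2} + 6 = \frac{85}{2} \approx 42.5$)
$\left(H + 1\right) \left(-6\right) \left(-356\right) = \left(\frac{85}{2} + 1\right) \left(-6\right) \left(-356\right) = \frac{87}{2} \left(-6\right) \left(-356\right) = \left(-261\right) \left(-356\right) = 92916$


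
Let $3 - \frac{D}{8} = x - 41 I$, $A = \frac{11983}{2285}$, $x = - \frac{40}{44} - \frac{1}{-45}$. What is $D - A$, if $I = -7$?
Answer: $- \frac{513541813}{226215} \approx -2270.1$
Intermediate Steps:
$x = - \frac{439}{495}$ ($x = \left(-40\right) \frac{1}{44} - - \frac{1}{45} = - \frac{10}{11} + \frac{1}{45} = - \frac{439}{495} \approx -0.88687$)
$A = \frac{11983}{2285}$ ($A = 11983 \cdot \frac{1}{2285} = \frac{11983}{2285} \approx 5.2442$)
$D = - \frac{1121128}{495}$ ($D = 24 - 8 \left(- \frac{439}{495} - -287\right) = 24 - 8 \left(- \frac{439}{495} + 287\right) = 24 - \frac{1133008}{495} = - \frac{1121128}{495} \approx -2264.9$)
$D - A = - \frac{1121128}{495} - \frac{11983}{2285} = - \frac{513541813}{226215}$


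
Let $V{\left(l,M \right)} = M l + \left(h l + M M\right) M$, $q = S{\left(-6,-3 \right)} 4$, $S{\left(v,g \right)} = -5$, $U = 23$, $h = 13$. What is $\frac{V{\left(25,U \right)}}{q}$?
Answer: $- \frac{20217}{20} \approx -1010.8$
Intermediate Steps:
$q = -20$ ($q = \left(-5\right) 4 = -20$)
$V{\left(l,M \right)} = M l + M \left(M^{2} + 13 l\right)$ ($V{\left(l,M \right)} = M l + \left(13 l + M M\right) M = M l + \left(13 l + M^{2}\right) M = M l + \left(M^{2} + 13 l\right) M = M l + M \left(M^{2} + 13 l\right)$)
$\frac{V{\left(25,U \right)}}{q} = \frac{23 \left(23^{2} + 14 \cdot 25\right)}{-20} = 23 \left(529 + 350\right) \left(- \frac{1}{20}\right) = 23 \cdot 879 \left(- \frac{1}{20}\right) = 20217 \left(- \frac{1}{20}\right) = - \frac{20217}{20}$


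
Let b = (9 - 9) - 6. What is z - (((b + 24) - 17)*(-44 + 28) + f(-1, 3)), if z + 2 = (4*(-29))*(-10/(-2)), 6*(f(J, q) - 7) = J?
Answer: -3437/6 ≈ -572.83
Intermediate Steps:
f(J, q) = 7 + J/6
b = -6 (b = 0 - 6 = -6)
z = -582 (z = -2 + (4*(-29))*(-10/(-2)) = -2 - (-1160)*(-1)/2 = -2 - 116*5 = -2 - 580 = -582)
z - (((b + 24) - 17)*(-44 + 28) + f(-1, 3)) = -582 - (((-6 + 24) - 17)*(-44 + 28) + (7 + (1/6)*(-1))) = -582 - ((18 - 17)*(-16) + (7 - 1/6)) = -582 - (1*(-16) + 41/6) = -582 - (-16 + 41/6) = -582 - 1*(-55/6) = -582 + 55/6 = -3437/6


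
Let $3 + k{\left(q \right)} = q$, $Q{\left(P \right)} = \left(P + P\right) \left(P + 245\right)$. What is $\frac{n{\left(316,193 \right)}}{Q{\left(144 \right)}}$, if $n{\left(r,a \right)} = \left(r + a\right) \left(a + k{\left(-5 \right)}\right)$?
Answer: $\frac{94165}{112032} \approx 0.84052$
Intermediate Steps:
$Q{\left(P \right)} = 2 P \left(245 + P\right)$
$k{\left(q \right)} = -3 + q$
$n{\left(r,a \right)} = \left(-8 + a\right) \left(a + r\right)$ ($n{\left(r,a \right)} = \left(r + a\right) \left(a - 8\right) = \left(a + r\right) \left(a - 8\right) = \left(a + r\right) \left(-8 + a\right) = \left(-8 + a\right) \left(a + r\right)$)
$\frac{n{\left(316,193 \right)}}{Q{\left(144 \right)}} = \frac{193^{2} - 1544 - 2528 + 193 \cdot 316}{2 \cdot 144 \left(245 + 144\right)} = \frac{37249 - 1544 - 2528 + 60988}{2 \cdot 144 \cdot 389} = \frac{94165}{112032}$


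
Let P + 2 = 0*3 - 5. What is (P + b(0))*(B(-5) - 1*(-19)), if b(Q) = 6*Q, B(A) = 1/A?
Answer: -658/5 ≈ -131.60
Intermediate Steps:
P = -7 (P = -2 + (0*3 - 5) = -2 + (0 - 5) = -2 - 5 = -7)
(P + b(0))*(B(-5) - 1*(-19)) = (-7 + 6*0)*(1/(-5) - 1*(-19)) = (-7 + 0)*(-1/5 + 19) = -7*94/5 = -658/5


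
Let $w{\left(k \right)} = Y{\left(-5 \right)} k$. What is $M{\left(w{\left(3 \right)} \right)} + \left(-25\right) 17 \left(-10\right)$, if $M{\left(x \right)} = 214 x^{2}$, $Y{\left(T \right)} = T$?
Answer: $52400$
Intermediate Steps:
$w{\left(k \right)} = - 5 k$
$M{\left(w{\left(3 \right)} \right)} + \left(-25\right) 17 \left(-10\right) = 214 \left(\left(-5\right) 3\right)^{2} + \left(-25\right) 17 \left(-10\right) = 214 \left(-15\right)^{2} - -4250 = 214 \cdot 225 + 4250 = 48150 + 4250 = 52400$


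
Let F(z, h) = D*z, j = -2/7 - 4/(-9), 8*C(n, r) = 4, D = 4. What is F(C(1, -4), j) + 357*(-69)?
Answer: -24631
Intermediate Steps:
C(n, r) = ½ (C(n, r) = (⅛)*4 = ½)
j = 10/63 (j = -2*⅐ - 4*(-⅑) = -2/7 + 4/9 = 10/63 ≈ 0.15873)
F(z, h) = 4*z
F(C(1, -4), j) + 357*(-69) = 4*(½) + 357*(-69) = 2 - 24633 = -24631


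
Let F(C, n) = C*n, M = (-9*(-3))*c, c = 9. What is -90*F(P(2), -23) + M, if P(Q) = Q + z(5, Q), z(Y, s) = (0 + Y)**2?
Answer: 56133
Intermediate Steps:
z(Y, s) = Y**2
P(Q) = 25 + Q (P(Q) = Q + 5**2 = Q + 25 = 25 + Q)
M = 243 (M = -9*(-3)*9 = 27*9 = 243)
-90*F(P(2), -23) + M = -90*(25 + 2)*(-23) + 243 = -2430*(-23) + 243 = -90*(-621) + 243 = 55890 + 243 = 56133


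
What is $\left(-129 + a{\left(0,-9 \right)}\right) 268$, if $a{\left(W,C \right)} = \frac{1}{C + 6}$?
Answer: $- \frac{103984}{3} \approx -34661.0$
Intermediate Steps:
$a{\left(W,C \right)} = \frac{1}{6 + C}$
$\left(-129 + a{\left(0,-9 \right)}\right) 268 = \left(-129 + \frac{1}{6 - 9}\right) 268 = \left(-129 + \frac{1}{-3}\right) 268 = \left(-129 - \frac{1}{3}\right) 268 = \left(- \frac{388}{3}\right) 268 = - \frac{103984}{3}$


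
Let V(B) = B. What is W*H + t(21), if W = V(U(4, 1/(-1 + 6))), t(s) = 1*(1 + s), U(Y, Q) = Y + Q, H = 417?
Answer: 8867/5 ≈ 1773.4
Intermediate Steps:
U(Y, Q) = Q + Y
t(s) = 1 + s
W = 21/5 (W = 1/(-1 + 6) + 4 = 1/5 + 4 = ⅕ + 4 = 21/5 ≈ 4.2000)
W*H + t(21) = (21/5)*417 + (1 + 21) = 8757/5 + 22 = 8867/5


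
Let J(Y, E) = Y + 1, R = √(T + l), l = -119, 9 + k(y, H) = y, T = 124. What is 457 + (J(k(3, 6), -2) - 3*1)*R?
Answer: 457 - 8*√5 ≈ 439.11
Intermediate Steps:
k(y, H) = -9 + y
R = √5 (R = √(124 - 119) = √5 ≈ 2.2361)
J(Y, E) = 1 + Y
457 + (J(k(3, 6), -2) - 3*1)*R = 457 + ((1 + (-9 + 3)) - 3*1)*√5 = 457 + ((1 - 6) - 3)*√5 = 457 + (-5 - 3)*√5 = 457 - 8*√5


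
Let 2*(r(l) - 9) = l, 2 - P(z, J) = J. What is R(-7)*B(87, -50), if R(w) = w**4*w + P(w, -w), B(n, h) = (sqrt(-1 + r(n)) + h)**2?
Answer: -42895818 + 840600*sqrt(206) ≈ -3.0831e+7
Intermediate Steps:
P(z, J) = 2 - J
r(l) = 9 + l/2
B(n, h) = (h + sqrt(8 + n/2))**2 (B(n, h) = (sqrt(-1 + (9 + n/2)) + h)**2 = (sqrt(8 + n/2) + h)**2 = (h + sqrt(8 + n/2))**2)
R(w) = 2 + w + w**5 (R(w) = w**4*w + (2 - (-1)*w) = w**5 + (2 + w) = 2 + w + w**5)
R(-7)*B(87, -50) = (2 - 7 + (-7)**5)*((2*(-50) + sqrt(2)*sqrt(16 + 87))**2/4) = (2 - 7 - 16807)*((-100 + sqrt(2)*sqrt(103))**2/4) = -4203*(-100 + sqrt(206))**2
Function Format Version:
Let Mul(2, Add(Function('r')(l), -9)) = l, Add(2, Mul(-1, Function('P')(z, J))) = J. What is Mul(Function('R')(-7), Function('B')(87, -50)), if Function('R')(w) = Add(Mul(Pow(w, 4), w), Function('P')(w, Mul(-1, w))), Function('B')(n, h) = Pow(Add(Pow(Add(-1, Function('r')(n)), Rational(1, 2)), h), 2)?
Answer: Add(-42895818, Mul(840600, Pow(206, Rational(1, 2)))) ≈ -3.0831e+7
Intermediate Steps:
Function('P')(z, J) = Add(2, Mul(-1, J))
Function('r')(l) = Add(9, Mul(Rational(1, 2), l))
Function('B')(n, h) = Pow(Add(h, Pow(Add(8, Mul(Rational(1, 2), n)), Rational(1, 2))), 2) (Function('B')(n, h) = Pow(Add(Pow(Add(-1, Add(9, Mul(Rational(1, 2), n))), Rational(1, 2)), h), 2) = Pow(Add(Pow(Add(8, Mul(Rational(1, 2), n)), Rational(1, 2)), h), 2) = Pow(Add(h, Pow(Add(8, Mul(Rational(1, 2), n)), Rational(1, 2))), 2))
Function('R')(w) = Add(2, w, Pow(w, 5)) (Function('R')(w) = Add(Mul(Pow(w, 4), w), Add(2, Mul(-1, Mul(-1, w)))) = Add(Pow(w, 5), Add(2, w)) = Add(2, w, Pow(w, 5)))
Mul(Function('R')(-7), Function('B')(87, -50)) = Mul(Add(2, -7, Pow(-7, 5)), Mul(Rational(1, 4), Pow(Add(Mul(2, -50), Mul(Pow(2, Rational(1, 2)), Pow(Add(16, 87), Rational(1, 2)))), 2))) = Mul(Add(2, -7, -16807), Mul(Rational(1, 4), Pow(Add(-100, Mul(Pow(2, Rational(1, 2)), Pow(103, Rational(1, 2)))), 2))) = Mul(-16812, Mul(Rational(1, 4), Pow(Add(-100, Pow(206, Rational(1, 2))), 2))) = Mul(-4203, Pow(Add(-100, Pow(206, Rational(1, 2))), 2))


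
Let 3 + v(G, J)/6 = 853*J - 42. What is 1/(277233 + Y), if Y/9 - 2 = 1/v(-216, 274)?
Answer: 467354/129574363857 ≈ 3.6068e-6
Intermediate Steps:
v(G, J) = -270 + 5118*J (v(G, J) = -18 + 6*(853*J - 42) = -18 + 6*(-42 + 853*J) = -18 + (-252 + 5118*J) = -270 + 5118*J)
Y = 8412375/467354 (Y = 18 + 9/(-270 + 5118*274) = 18 + 9/(-270 + 1402332) = 18 + 9/1402062 = 18 + 9*(1/1402062) = 18 + 3/467354 = 8412375/467354 ≈ 18.000)
1/(277233 + Y) = 1/(277233 + 8412375/467354) = 1/(129574363857/467354) = 467354/129574363857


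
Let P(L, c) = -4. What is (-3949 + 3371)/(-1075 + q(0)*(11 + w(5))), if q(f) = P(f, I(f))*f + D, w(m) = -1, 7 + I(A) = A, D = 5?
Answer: 578/1025 ≈ 0.56390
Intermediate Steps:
I(A) = -7 + A
q(f) = 5 - 4*f (q(f) = -4*f + 5 = 5 - 4*f)
(-3949 + 3371)/(-1075 + q(0)*(11 + w(5))) = (-3949 + 3371)/(-1075 + (5 - 4*0)*(11 - 1)) = -578/(-1075 + (5 + 0)*10) = -578/(-1075 + 5*10) = -578/(-1075 + 50) = -578/(-1025) = -578*(-1/1025) = 578/1025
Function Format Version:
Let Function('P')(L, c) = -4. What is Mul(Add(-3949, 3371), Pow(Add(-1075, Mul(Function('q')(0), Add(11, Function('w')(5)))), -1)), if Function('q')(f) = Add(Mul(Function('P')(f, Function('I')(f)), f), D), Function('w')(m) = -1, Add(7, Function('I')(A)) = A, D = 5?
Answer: Rational(578, 1025) ≈ 0.56390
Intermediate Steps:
Function('I')(A) = Add(-7, A)
Function('q')(f) = Add(5, Mul(-4, f)) (Function('q')(f) = Add(Mul(-4, f), 5) = Add(5, Mul(-4, f)))
Mul(Add(-3949, 3371), Pow(Add(-1075, Mul(Function('q')(0), Add(11, Function('w')(5)))), -1)) = Mul(Add(-3949, 3371), Pow(Add(-1075, Mul(Add(5, Mul(-4, 0)), Add(11, -1))), -1)) = Mul(-578, Pow(Add(-1075, Mul(Add(5, 0), 10)), -1)) = Mul(-578, Pow(Add(-1075, Mul(5, 10)), -1)) = Mul(-578, Pow(Add(-1075, 50), -1)) = Mul(-578, Pow(-1025, -1)) = Mul(-578, Rational(-1, 1025)) = Rational(578, 1025)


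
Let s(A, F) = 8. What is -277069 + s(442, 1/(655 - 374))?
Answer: -277061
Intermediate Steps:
-277069 + s(442, 1/(655 - 374)) = -277069 + 8 = -277061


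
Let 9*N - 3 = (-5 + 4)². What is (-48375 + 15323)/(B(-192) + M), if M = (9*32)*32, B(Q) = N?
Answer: -74367/20737 ≈ -3.5862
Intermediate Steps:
N = 4/9 (N = ⅓ + (-5 + 4)²/9 = ⅓ + (⅑)*(-1)² = ⅓ + (⅑)*1 = ⅓ + ⅑ = 4/9 ≈ 0.44444)
B(Q) = 4/9
M = 9216 (M = 288*32 = 9216)
(-48375 + 15323)/(B(-192) + M) = (-48375 + 15323)/(4/9 + 9216) = -33052/82948/9 = -33052*9/82948 = -74367/20737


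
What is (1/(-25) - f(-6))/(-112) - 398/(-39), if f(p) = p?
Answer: 1108589/109200 ≈ 10.152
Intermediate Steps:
(1/(-25) - f(-6))/(-112) - 398/(-39) = (1/(-25) - 1*(-6))/(-112) - 398/(-39) = (-1/25 + 6)*(-1/112) - 398*(-1/39) = (149/25)*(-1/112) + 398/39 = -149/2800 + 398/39 = 1108589/109200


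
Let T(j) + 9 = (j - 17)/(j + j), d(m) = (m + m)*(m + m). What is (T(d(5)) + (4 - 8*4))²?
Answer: 53538489/40000 ≈ 1338.5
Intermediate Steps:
d(m) = 4*m² (d(m) = (2*m)*(2*m) = 4*m²)
T(j) = -9 + (-17 + j)/(2*j) (T(j) = -9 + (j - 17)/(j + j) = -9 + (-17 + j)/((2*j)) = -9 + (-17 + j)*(1/(2*j)) = -9 + (-17 + j)/(2*j))
(T(d(5)) + (4 - 8*4))² = (17*(-1 - 4*5²)/(2*((4*5²))) + (4 - 8*4))² = (17*(-1 - 4*25)/(2*((4*25))) + (4 - 32))² = ((17/2)*(-1 - 1*100)/100 - 28)² = ((17/2)*(1/100)*(-1 - 100) - 28)² = ((17/2)*(1/100)*(-101) - 28)² = (-1717/200 - 28)² = (-7317/200)² = 53538489/40000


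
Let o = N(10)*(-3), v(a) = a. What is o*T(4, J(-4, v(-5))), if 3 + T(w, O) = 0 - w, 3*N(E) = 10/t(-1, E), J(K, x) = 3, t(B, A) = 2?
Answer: 35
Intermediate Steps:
N(E) = 5/3 (N(E) = (10/2)/3 = (10*(½))/3 = (⅓)*5 = 5/3)
T(w, O) = -3 - w (T(w, O) = -3 + (0 - w) = -3 - w)
o = -5 (o = (5/3)*(-3) = -5)
o*T(4, J(-4, v(-5))) = -5*(-3 - 1*4) = -5*(-3 - 4) = -5*(-7) = 35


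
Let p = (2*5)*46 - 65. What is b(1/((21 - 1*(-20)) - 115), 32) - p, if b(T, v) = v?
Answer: -363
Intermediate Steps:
p = 395 (p = 10*46 - 65 = 460 - 65 = 395)
b(1/((21 - 1*(-20)) - 115), 32) - p = 32 - 1*395 = 32 - 395 = -363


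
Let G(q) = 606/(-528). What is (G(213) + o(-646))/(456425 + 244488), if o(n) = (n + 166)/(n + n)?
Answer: -22063/19922751112 ≈ -1.1074e-6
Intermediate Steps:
o(n) = (166 + n)/(2*n) (o(n) = (166 + n)/((2*n)) = (166 + n)*(1/(2*n)) = (166 + n)/(2*n))
G(q) = -101/88 (G(q) = 606*(-1/528) = -101/88)
(G(213) + o(-646))/(456425 + 244488) = (-101/88 + (½)*(166 - 646)/(-646))/(456425 + 244488) = (-101/88 + (½)*(-1/646)*(-480))/700913 = (-101/88 + 120/323)*(1/700913) = -22063/28424*1/700913 = -22063/19922751112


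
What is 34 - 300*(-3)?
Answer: 934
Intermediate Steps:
34 - 300*(-3) = 34 - 50*(-18) = 34 + 900 = 934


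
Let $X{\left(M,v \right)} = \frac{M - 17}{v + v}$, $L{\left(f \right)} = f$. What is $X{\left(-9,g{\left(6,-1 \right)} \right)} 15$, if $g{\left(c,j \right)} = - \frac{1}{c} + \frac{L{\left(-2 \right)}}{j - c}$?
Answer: $-1638$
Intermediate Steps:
$g{\left(c,j \right)} = - \frac{1}{c} - \frac{2}{j - c}$
$X{\left(M,v \right)} = \frac{-17 + M}{2 v}$
$X{\left(-9,g{\left(6,-1 \right)} \right)} 15 = \frac{-17 - 9}{2 \frac{6 - 1}{6 \left(6 - -1\right)}} 15 = \frac{1}{2} \frac{1}{\frac{1}{6} \frac{1}{6 + 1} \cdot 5} \left(-26\right) 15 = \frac{1}{2} \frac{1}{\frac{1}{6} \cdot \frac{1}{7} \cdot 5} \left(-26\right) 15 = \frac{1}{2} \frac{1}{\frac{5}{42}} \left(-26\right) 15 = \frac{1}{2} \cdot \frac{42}{5} \left(-26\right) 15 = \left(- \frac{546}{5}\right) 15 = -1638$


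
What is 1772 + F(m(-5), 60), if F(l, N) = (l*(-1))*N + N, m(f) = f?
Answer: 2132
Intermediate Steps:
F(l, N) = N - N*l (F(l, N) = (-l)*N + N = -N*l + N = N - N*l)
1772 + F(m(-5), 60) = 1772 + 60*(1 - 1*(-5)) = 1772 + 60*(1 + 5) = 1772 + 60*6 = 1772 + 360 = 2132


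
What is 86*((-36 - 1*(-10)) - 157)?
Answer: -15738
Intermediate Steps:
86*((-36 - 1*(-10)) - 157) = 86*((-36 + 10) - 157) = 86*(-26 - 157) = 86*(-183) = -15738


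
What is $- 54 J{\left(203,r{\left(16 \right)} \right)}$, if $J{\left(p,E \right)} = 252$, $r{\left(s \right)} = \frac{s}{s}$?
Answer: $-13608$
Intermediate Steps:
$r{\left(s \right)} = 1$
$- 54 J{\left(203,r{\left(16 \right)} \right)} = \left(-54\right) 252 = -13608$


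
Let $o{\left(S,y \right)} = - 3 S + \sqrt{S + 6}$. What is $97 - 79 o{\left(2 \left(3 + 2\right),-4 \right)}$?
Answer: $2151$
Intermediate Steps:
$o{\left(S,y \right)} = \sqrt{6 + S} - 3 S$ ($o{\left(S,y \right)} = - 3 S + \sqrt{6 + S} = \sqrt{6 + S} - 3 S$)
$97 - 79 o{\left(2 \left(3 + 2\right),-4 \right)} = 97 - 79 \left(\sqrt{6 + 2 \left(3 + 2\right)} - 3 \cdot 2 \left(3 + 2\right)\right) = 97 - 79 \left(\sqrt{6 + 2 \cdot 5} - 3 \cdot 2 \cdot 5\right) = 97 - 79 \left(\sqrt{6 + 10} - 30\right) = 97 - 79 \left(\sqrt{16} - 30\right) = 97 - 79 \left(4 - 30\right) = 97 - -2054 = 97 + 2054 = 2151$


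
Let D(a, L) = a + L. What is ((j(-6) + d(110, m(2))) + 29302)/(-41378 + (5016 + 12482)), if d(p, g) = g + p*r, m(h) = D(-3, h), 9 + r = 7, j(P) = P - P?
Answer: -29081/23880 ≈ -1.2178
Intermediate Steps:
j(P) = 0
D(a, L) = L + a
r = -2 (r = -9 + 7 = -2)
m(h) = -3 + h (m(h) = h - 3 = -3 + h)
d(p, g) = g - 2*p (d(p, g) = g + p*(-2) = g - 2*p)
((j(-6) + d(110, m(2))) + 29302)/(-41378 + (5016 + 12482)) = ((0 + ((-3 + 2) - 2*110)) + 29302)/(-41378 + (5016 + 12482)) = ((0 + (-1 - 220)) + 29302)/(-41378 + 17498) = ((0 - 221) + 29302)/(-23880) = (-221 + 29302)*(-1/23880) = 29081*(-1/23880) = -29081/23880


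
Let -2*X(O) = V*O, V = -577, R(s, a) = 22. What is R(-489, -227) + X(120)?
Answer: 34642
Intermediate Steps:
X(O) = 577*O/2 (X(O) = -(-577)*O/2 = 577*O/2)
R(-489, -227) + X(120) = 22 + (577/2)*120 = 22 + 34620 = 34642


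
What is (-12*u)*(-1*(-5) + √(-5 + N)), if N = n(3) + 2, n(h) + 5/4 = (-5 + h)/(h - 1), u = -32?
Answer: 1920 + 192*I*√21 ≈ 1920.0 + 879.85*I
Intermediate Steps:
n(h) = -5/4 + (-5 + h)/(-1 + h) (n(h) = -5/4 + (-5 + h)/(h - 1) = -5/4 + (-5 + h)/(-1 + h))
N = -¼ (N = (-15 - 1*3)/(4*(-1 + 3)) + 2 = (¼)*(-15 - 3)/2 + 2 = (¼)*(½)*(-18) + 2 = -9/4 + 2 = -¼ ≈ -0.25000)
(-12*u)*(-1*(-5) + √(-5 + N)) = (-12*(-32))*(-1*(-5) + √(-5 - ¼)) = 384*(5 + √(-21/4)) = 384*(5 + I*√21/2) = 1920 + 192*I*√21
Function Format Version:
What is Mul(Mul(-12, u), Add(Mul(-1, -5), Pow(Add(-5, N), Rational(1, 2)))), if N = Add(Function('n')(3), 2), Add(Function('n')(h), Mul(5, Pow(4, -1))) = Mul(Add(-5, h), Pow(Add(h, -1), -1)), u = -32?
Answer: Add(1920, Mul(192, I, Pow(21, Rational(1, 2)))) ≈ Add(1920.0, Mul(879.85, I))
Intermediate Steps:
Function('n')(h) = Add(Rational(-5, 4), Mul(Pow(Add(-1, h), -1), Add(-5, h))) (Function('n')(h) = Add(Rational(-5, 4), Mul(Add(-5, h), Pow(Add(h, -1), -1))) = Add(Rational(-5, 4), Mul(Add(-5, h), Pow(Add(-1, h), -1))) = Add(Rational(-5, 4), Mul(Pow(Add(-1, h), -1), Add(-5, h))))
N = Rational(-1, 4) (N = Add(Mul(Rational(1, 4), Pow(Add(-1, 3), -1), Add(-15, Mul(-1, 3))), 2) = Add(Mul(Rational(1, 4), Pow(2, -1), Add(-15, -3)), 2) = Add(Mul(Rational(1, 4), Rational(1, 2), -18), 2) = Add(Rational(-9, 4), 2) = Rational(-1, 4) ≈ -0.25000)
Mul(Mul(-12, u), Add(Mul(-1, -5), Pow(Add(-5, N), Rational(1, 2)))) = Mul(Mul(-12, -32), Add(Mul(-1, -5), Pow(Add(-5, Rational(-1, 4)), Rational(1, 2)))) = Mul(384, Add(5, Pow(Rational(-21, 4), Rational(1, 2)))) = Mul(384, Add(5, Mul(Rational(1, 2), I, Pow(21, Rational(1, 2))))) = Add(1920, Mul(192, I, Pow(21, Rational(1, 2))))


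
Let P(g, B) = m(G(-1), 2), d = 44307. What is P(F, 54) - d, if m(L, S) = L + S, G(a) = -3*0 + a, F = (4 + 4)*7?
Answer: -44306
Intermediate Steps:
F = 56 (F = 8*7 = 56)
G(a) = a (G(a) = 0 + a = a)
P(g, B) = 1 (P(g, B) = -1 + 2 = 1)
P(F, 54) - d = 1 - 1*44307 = 1 - 44307 = -44306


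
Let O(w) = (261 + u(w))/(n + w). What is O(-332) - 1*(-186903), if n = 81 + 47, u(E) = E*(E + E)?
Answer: 37907503/204 ≈ 1.8582e+5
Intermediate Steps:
u(E) = 2*E² (u(E) = E*(2*E) = 2*E²)
n = 128
O(w) = (261 + 2*w²)/(128 + w)
O(-332) - 1*(-186903) = (261 + 2*(-332)²)/(128 - 332) - 1*(-186903) = (261 + 2*110224)/(-204) + 186903 = -(261 + 220448)/204 + 186903 = -1/204*220709 + 186903 = -220709/204 + 186903 = 37907503/204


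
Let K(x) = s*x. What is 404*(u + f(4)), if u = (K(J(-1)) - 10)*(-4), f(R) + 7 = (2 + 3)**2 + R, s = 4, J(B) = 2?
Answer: 12120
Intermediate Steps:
f(R) = 18 + R (f(R) = -7 + ((2 + 3)**2 + R) = -7 + (5**2 + R) = -7 + (25 + R) = 18 + R)
K(x) = 4*x
u = 8 (u = (4*2 - 10)*(-4) = (8 - 10)*(-4) = -2*(-4) = 8)
404*(u + f(4)) = 404*(8 + (18 + 4)) = 404*(8 + 22) = 404*30 = 12120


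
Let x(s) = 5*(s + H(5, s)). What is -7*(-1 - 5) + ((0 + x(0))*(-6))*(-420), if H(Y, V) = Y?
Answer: 63042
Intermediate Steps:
x(s) = 25 + 5*s (x(s) = 5*(s + 5) = 5*(5 + s) = 25 + 5*s)
-7*(-1 - 5) + ((0 + x(0))*(-6))*(-420) = -7*(-1 - 5) + ((0 + (25 + 5*0))*(-6))*(-420) = -7*(-6) + ((0 + (25 + 0))*(-6))*(-420) = 42 + ((0 + 25)*(-6))*(-420) = 42 + (25*(-6))*(-420) = 42 - 150*(-420) = 42 + 63000 = 63042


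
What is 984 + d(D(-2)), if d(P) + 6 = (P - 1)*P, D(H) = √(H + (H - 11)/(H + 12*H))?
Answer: 1953/2 - I*√6/2 ≈ 976.5 - 1.2247*I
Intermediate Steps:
D(H) = √(H + (-11 + H)/(13*H)) (D(H) = √(H + (-11 + H)/((13*H))) = √(H + (-11 + H)*(1/(13*H))) = √(H + (-11 + H)/(13*H)))
d(P) = -6 + P*(-1 + P) (d(P) = -6 + (P - 1)*P = -6 + (-1 + P)*P = -6 + P*(-1 + P))
984 + d(D(-2)) = 984 + (-6 + (√(13 - 143/(-2) + 169*(-2))/13)² - √(13 - 143/(-2) + 169*(-2))/13) = 984 + (-6 + (√(13 - 143*(-½) - 338)/13)² - √(13 - 143*(-½) - 338)/13) = 984 + (-6 + (√(13 + 143/2 - 338)/13)² - √(13 + 143/2 - 338)/13) = 984 + (-6 + (√(-507/2)/13)² - √(-507/2)/13) = 984 + (-6 + ((13*I*√6/2)/13)² - 13*I*√6/2/13) = 984 + (-6 + (I*√6/2)² - I*√6/2) = 984 + (-6 - 3/2 - I*√6/2) = 984 + (-15/2 - I*√6/2) = 1953/2 - I*√6/2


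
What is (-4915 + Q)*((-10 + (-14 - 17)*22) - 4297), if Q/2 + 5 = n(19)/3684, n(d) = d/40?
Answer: 603459430403/24560 ≈ 2.4571e+7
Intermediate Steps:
n(d) = d/40 (n(d) = d*(1/40) = d/40)
Q = -736781/73680 (Q = -10 + 2*(((1/40)*19)/3684) = -10 + 2*((19/40)*(1/3684)) = -10 + 2*(19/147360) = -10 + 19/73680 = -736781/73680 ≈ -9.9997)
(-4915 + Q)*((-10 + (-14 - 17)*22) - 4297) = (-4915 - 736781/73680)*((-10 + (-14 - 17)*22) - 4297) = -362873981*((-10 - 31*22) - 4297)/73680 = -362873981*((-10 - 682) - 4297)/73680 = -362873981*(-692 - 4297)/73680 = -362873981/73680*(-4989) = 603459430403/24560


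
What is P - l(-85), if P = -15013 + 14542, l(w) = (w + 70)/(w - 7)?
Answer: -43347/92 ≈ -471.16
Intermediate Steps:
l(w) = (70 + w)/(-7 + w)
P = -471
P - l(-85) = -471 - (70 - 85)/(-7 - 85) = -471 - (-15)/(-92) = -471 - (-1)*(-15)/92 = -471 - 1*15/92 = -471 - 15/92 = -43347/92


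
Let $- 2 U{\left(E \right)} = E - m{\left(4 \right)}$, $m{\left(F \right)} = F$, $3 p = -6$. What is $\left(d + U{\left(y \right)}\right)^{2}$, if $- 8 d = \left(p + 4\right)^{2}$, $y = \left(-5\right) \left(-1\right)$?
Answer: $1$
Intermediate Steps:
$p = -2$ ($p = \frac{1}{3} \left(-6\right) = -2$)
$y = 5$
$U{\left(E \right)} = 2 - \frac{E}{2}$ ($U{\left(E \right)} = - \frac{E - 4}{2} = - \frac{-4 + E}{2} = 2 - \frac{E}{2}$)
$d = - \frac{1}{2}$ ($d = - \frac{\left(-2 + 4\right)^{2}}{8} = - \frac{2^{2}}{8} = \left(- \frac{1}{8}\right) 4 = - \frac{1}{2} \approx -0.5$)
$\left(d + U{\left(y \right)}\right)^{2} = \left(- \frac{1}{2} + \left(2 - \frac{5}{2}\right)\right)^{2} = \left(- \frac{1}{2} - \frac{1}{2}\right)^{2} = \left(-1\right)^{2} = 1$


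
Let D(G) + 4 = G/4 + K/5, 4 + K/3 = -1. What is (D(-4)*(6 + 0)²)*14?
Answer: -4032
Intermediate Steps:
K = -15 (K = -12 + 3*(-1) = -12 - 3 = -15)
D(G) = -7 + G/4 (D(G) = -4 + (G/4 - 15/5) = -4 + (G*(¼) - 15*⅕) = -4 + (G/4 - 3) = -4 + (-3 + G/4) = -7 + G/4)
(D(-4)*(6 + 0)²)*14 = ((-7 + (¼)*(-4))*(6 + 0)²)*14 = ((-7 - 1)*6²)*14 = -8*36*14 = -288*14 = -4032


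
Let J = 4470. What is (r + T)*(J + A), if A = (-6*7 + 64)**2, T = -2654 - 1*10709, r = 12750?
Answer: -3036802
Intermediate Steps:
T = -13363 (T = -2654 - 10709 = -13363)
A = 484 (A = (-42 + 64)**2 = 22**2 = 484)
(r + T)*(J + A) = (12750 - 13363)*(4470 + 484) = -613*4954 = -3036802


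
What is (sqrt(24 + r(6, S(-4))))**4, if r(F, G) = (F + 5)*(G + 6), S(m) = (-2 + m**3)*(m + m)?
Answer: 34786404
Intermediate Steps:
S(m) = 2*m*(-2 + m**3) (S(m) = (-2 + m**3)*(2*m) = 2*m*(-2 + m**3))
r(F, G) = (5 + F)*(6 + G)
(sqrt(24 + r(6, S(-4))))**4 = (sqrt(24 + (30 + 5*(2*(-4)*(-2 + (-4)**3)) + 6*6 + 6*(2*(-4)*(-2 + (-4)**3)))))**4 = (sqrt(24 + (30 + 5*(2*(-4)*(-2 - 64)) + 36 + 6*(2*(-4)*(-2 - 64)))))**4 = (sqrt(24 + (30 + 5*(2*(-4)*(-66)) + 36 + 6*(2*(-4)*(-66)))))**4 = (sqrt(24 + (30 + 5*528 + 36 + 6*528)))**4 = (sqrt(24 + (30 + 2640 + 36 + 3168)))**4 = (sqrt(24 + 5874))**4 = (sqrt(5898))**4 = 34786404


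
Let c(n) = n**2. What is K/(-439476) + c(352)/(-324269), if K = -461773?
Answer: 8662348603/12955313004 ≈ 0.66863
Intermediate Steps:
K/(-439476) + c(352)/(-324269) = -461773/(-439476) + 352**2/(-324269) = -461773*(-1/439476) + 123904*(-1/324269) = 461773/439476 - 11264/29479 = 8662348603/12955313004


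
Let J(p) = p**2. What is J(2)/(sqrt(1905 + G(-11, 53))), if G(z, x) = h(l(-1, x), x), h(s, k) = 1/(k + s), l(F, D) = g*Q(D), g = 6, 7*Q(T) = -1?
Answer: 2*sqrt(63449045)/173833 ≈ 0.091645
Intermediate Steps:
Q(T) = -1/7 (Q(T) = (1/7)*(-1) = -1/7)
l(F, D) = -6/7 (l(F, D) = 6*(-1/7) = -6/7)
G(z, x) = 1/(-6/7 + x) (G(z, x) = 1/(x - 6/7) = 1/(-6/7 + x))
J(2)/(sqrt(1905 + G(-11, 53))) = 2**2/(sqrt(1905 + 7/(-6 + 7*53))) = 4/(sqrt(1905 + 7/(-6 + 371))) = 4/(sqrt(1905 + 7/365)) = 4/(sqrt(695332/365)) = 4/((2*sqrt(63449045)/365)) = 4*(sqrt(63449045)/347666) = 2*sqrt(63449045)/173833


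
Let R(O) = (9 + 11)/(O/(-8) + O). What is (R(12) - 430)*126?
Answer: -53940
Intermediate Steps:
R(O) = 160/(7*O) (R(O) = 20/(O*(-⅛) + O) = 20/(-O/8 + O) = 20/((7*O/8)) = 20*(8/(7*O)) = 160/(7*O))
(R(12) - 430)*126 = ((160/7)/12 - 430)*126 = ((160/7)*(1/12) - 430)*126 = (40/21 - 430)*126 = -8990/21*126 = -53940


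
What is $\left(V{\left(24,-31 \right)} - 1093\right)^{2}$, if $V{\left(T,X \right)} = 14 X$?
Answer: $2331729$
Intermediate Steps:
$\left(V{\left(24,-31 \right)} - 1093\right)^{2} = \left(14 \left(-31\right) - 1093\right)^{2} = \left(-434 - 1093\right)^{2} = \left(-1527\right)^{2} = 2331729$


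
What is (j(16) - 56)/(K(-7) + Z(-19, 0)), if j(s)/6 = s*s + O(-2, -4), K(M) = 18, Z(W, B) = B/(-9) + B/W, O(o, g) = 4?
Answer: 752/9 ≈ 83.556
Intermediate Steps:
Z(W, B) = -B/9 + B/W (Z(W, B) = B*(-⅑) + B/W = -B/9 + B/W)
j(s) = 24 + 6*s² (j(s) = 6*(s*s + 4) = 6*(s² + 4) = 6*(4 + s²) = 24 + 6*s²)
(j(16) - 56)/(K(-7) + Z(-19, 0)) = ((24 + 6*16²) - 56)/(18 + (-⅑*0 + 0/(-19))) = ((24 + 6*256) - 56)/(18 + (0 + 0*(-1/19))) = ((24 + 1536) - 56)/(18 + (0 + 0)) = (1560 - 56)/(18 + 0) = 1504/18 = 1504*(1/18) = 752/9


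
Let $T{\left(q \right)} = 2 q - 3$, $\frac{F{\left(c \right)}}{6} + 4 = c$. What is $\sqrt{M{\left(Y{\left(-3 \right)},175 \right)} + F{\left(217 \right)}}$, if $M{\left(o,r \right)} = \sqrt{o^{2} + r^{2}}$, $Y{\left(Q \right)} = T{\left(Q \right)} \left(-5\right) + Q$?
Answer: $\sqrt{1278 + 7 \sqrt{661}} \approx 38.183$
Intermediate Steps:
$F{\left(c \right)} = -24 + 6 c$
$T{\left(q \right)} = -3 + 2 q$
$Y{\left(Q \right)} = 15 - 9 Q$ ($Y{\left(Q \right)} = \left(-3 + 2 Q\right) \left(-5\right) + Q = \left(15 - 10 Q\right) + Q = 15 - 9 Q$)
$\sqrt{M{\left(Y{\left(-3 \right)},175 \right)} + F{\left(217 \right)}} = \sqrt{\sqrt{\left(15 - -27\right)^{2} + 175^{2}} + \left(-24 + 6 \cdot 217\right)} = \sqrt{\sqrt{\left(15 + 27\right)^{2} + 30625} + \left(-24 + 1302\right)} = \sqrt{\sqrt{42^{2} + 30625} + 1278} = \sqrt{\sqrt{1764 + 30625} + 1278} = \sqrt{\sqrt{32389} + 1278} = \sqrt{7 \sqrt{661} + 1278} = \sqrt{1278 + 7 \sqrt{661}}$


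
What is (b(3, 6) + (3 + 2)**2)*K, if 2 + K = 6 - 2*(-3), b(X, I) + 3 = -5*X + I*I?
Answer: 430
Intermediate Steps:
b(X, I) = -3 + I**2 - 5*X (b(X, I) = -3 + (-5*X + I*I) = -3 + (-5*X + I**2) = -3 + (I**2 - 5*X) = -3 + I**2 - 5*X)
K = 10 (K = -2 + (6 - 2*(-3)) = -2 + (6 + 6) = -2 + 12 = 10)
(b(3, 6) + (3 + 2)**2)*K = ((-3 + 6**2 - 5*3) + (3 + 2)**2)*10 = ((-3 + 36 - 15) + 5**2)*10 = (18 + 25)*10 = 43*10 = 430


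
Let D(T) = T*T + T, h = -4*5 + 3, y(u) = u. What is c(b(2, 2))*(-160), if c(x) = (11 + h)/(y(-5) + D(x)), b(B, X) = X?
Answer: 960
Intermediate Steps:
h = -17 (h = -20 + 3 = -17)
D(T) = T + T² (D(T) = T² + T = T + T²)
c(x) = -6/(-5 + x*(1 + x)) (c(x) = (11 - 17)/(-5 + x*(1 + x)) = -6/(-5 + x*(1 + x)))
c(b(2, 2))*(-160) = -6/(-5 + 2*(1 + 2))*(-160) = -6/(-5 + 2*3)*(-160) = -6/(-5 + 6)*(-160) = -6/1*(-160) = -6*1*(-160) = -6*(-160) = 960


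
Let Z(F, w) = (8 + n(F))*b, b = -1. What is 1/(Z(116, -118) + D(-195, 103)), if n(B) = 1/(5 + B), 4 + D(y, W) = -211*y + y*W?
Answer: 121/2546807 ≈ 4.7510e-5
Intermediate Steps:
D(y, W) = -4 - 211*y + W*y (D(y, W) = -4 + (-211*y + y*W) = -4 + (-211*y + W*y) = -4 - 211*y + W*y)
Z(F, w) = -8 - 1/(5 + F) (Z(F, w) = (8 + 1/(5 + F))*(-1) = -8 - 1/(5 + F))
1/(Z(116, -118) + D(-195, 103)) = 1/((-41 - 8*116)/(5 + 116) + (-4 - 211*(-195) + 103*(-195))) = 1/((-41 - 928)/121 + (-4 + 41145 - 20085)) = 1/((1/121)*(-969) + 21056) = 1/(-969/121 + 21056) = 1/(2546807/121) = 121/2546807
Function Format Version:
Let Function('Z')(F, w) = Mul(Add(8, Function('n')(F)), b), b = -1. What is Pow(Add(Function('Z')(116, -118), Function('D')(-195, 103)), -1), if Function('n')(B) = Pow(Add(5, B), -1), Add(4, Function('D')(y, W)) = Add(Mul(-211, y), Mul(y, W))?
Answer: Rational(121, 2546807) ≈ 4.7510e-5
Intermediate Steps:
Function('D')(y, W) = Add(-4, Mul(-211, y), Mul(W, y)) (Function('D')(y, W) = Add(-4, Add(Mul(-211, y), Mul(y, W))) = Add(-4, Add(Mul(-211, y), Mul(W, y))) = Add(-4, Mul(-211, y), Mul(W, y)))
Function('Z')(F, w) = Add(-8, Mul(-1, Pow(Add(5, F), -1))) (Function('Z')(F, w) = Mul(Add(8, Pow(Add(5, F), -1)), -1) = Add(-8, Mul(-1, Pow(Add(5, F), -1))))
Pow(Add(Function('Z')(116, -118), Function('D')(-195, 103)), -1) = Pow(Add(Mul(Pow(Add(5, 116), -1), Add(-41, Mul(-8, 116))), Add(-4, Mul(-211, -195), Mul(103, -195))), -1) = Pow(Add(Mul(Pow(121, -1), Add(-41, -928)), Add(-4, 41145, -20085)), -1) = Pow(Add(Mul(Rational(1, 121), -969), 21056), -1) = Pow(Add(Rational(-969, 121), 21056), -1) = Pow(Rational(2546807, 121), -1) = Rational(121, 2546807)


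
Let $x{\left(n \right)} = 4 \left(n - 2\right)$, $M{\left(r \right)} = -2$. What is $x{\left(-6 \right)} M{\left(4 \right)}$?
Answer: $64$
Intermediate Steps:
$x{\left(n \right)} = -8 + 4 n$ ($x{\left(n \right)} = 4 \left(-2 + n\right) = -8 + 4 n$)
$x{\left(-6 \right)} M{\left(4 \right)} = \left(-8 + 4 \left(-6\right)\right) \left(-2\right) = \left(-8 - 24\right) \left(-2\right) = \left(-32\right) \left(-2\right) = 64$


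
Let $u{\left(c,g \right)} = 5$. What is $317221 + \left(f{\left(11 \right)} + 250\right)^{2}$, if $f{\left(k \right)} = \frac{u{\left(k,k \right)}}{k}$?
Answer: $\frac{45973766}{121} \approx 3.7995 \cdot 10^{5}$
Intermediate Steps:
$f{\left(k \right)} = \frac{5}{k}$
$317221 + \left(f{\left(11 \right)} + 250\right)^{2} = 317221 + \left(\frac{5}{11} + 250\right)^{2} = 317221 + \left(\frac{2755}{11}\right)^{2} = 317221 + \frac{7590025}{121} = \frac{45973766}{121}$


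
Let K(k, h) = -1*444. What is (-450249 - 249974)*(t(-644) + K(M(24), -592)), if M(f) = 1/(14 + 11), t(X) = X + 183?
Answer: 633701815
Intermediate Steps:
t(X) = 183 + X
M(f) = 1/25
K(k, h) = -444
(-450249 - 249974)*(t(-644) + K(M(24), -592)) = (-450249 - 249974)*((183 - 644) - 444) = -700223*(-461 - 444) = -700223*(-905) = 633701815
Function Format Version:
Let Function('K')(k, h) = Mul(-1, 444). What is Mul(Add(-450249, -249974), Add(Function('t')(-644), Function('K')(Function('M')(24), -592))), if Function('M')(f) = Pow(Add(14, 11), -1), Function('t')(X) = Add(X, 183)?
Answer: 633701815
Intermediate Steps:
Function('t')(X) = Add(183, X)
Function('M')(f) = Rational(1, 25) (Function('M')(f) = Pow(25, -1) = Rational(1, 25))
Function('K')(k, h) = -444
Mul(Add(-450249, -249974), Add(Function('t')(-644), Function('K')(Function('M')(24), -592))) = Mul(Add(-450249, -249974), Add(Add(183, -644), -444)) = Mul(-700223, Add(-461, -444)) = Mul(-700223, -905) = 633701815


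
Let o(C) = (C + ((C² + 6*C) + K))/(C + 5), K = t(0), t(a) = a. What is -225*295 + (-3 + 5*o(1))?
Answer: -199114/3 ≈ -66371.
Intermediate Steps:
K = 0
o(C) = (C² + 7*C)/(5 + C) (o(C) = (C + ((C² + 6*C) + 0))/(C + 5) = (C + (C² + 6*C))/(5 + C) = (C² + 7*C)/(5 + C))
-225*295 + (-3 + 5*o(1)) = -225*295 + (-3 + 5*(1*(7 + 1)/(5 + 1))) = -66375 + (-3 + 5*(1*8/6)) = -66375 + (-3 + 5*(1*(⅙)*8)) = -66375 + (-3 + 5*(4/3)) = -66375 + (-3 + 20/3) = -66375 + 11/3 = -199114/3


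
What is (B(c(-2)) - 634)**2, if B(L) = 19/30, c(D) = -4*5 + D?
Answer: 361038001/900 ≈ 4.0115e+5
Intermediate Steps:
c(D) = -20 + D
B(L) = 19/30 (B(L) = 19*(1/30) = 19/30)
(B(c(-2)) - 634)**2 = (19/30 - 634)**2 = (-19001/30)**2 = 361038001/900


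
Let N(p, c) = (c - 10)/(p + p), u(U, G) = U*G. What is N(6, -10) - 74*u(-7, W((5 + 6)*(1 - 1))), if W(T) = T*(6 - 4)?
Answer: -5/3 ≈ -1.6667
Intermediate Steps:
W(T) = 2*T (W(T) = T*2 = 2*T)
u(U, G) = G*U
N(p, c) = (-10 + c)/(2*p) (N(p, c) = (-10 + c)/((2*p)) = (-10 + c)*(1/(2*p)) = (-10 + c)/(2*p))
N(6, -10) - 74*u(-7, W((5 + 6)*(1 - 1))) = (½)*(-10 - 10)/6 - 74*2*((5 + 6)*(1 - 1))*(-7) = (½)*(⅙)*(-20) - 74*2*(11*0)*(-7) = -5/3 - 74*2*0*(-7) = -5/3 - 0*(-7) = -5/3 - 74*0 = -5/3 + 0 = -5/3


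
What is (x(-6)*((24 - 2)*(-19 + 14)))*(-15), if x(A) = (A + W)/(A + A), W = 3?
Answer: 825/2 ≈ 412.50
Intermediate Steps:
x(A) = (3 + A)/(2*A) (x(A) = (A + 3)/(A + A) = (3 + A)/((2*A)) = (3 + A)*(1/(2*A)) = (3 + A)/(2*A))
(x(-6)*((24 - 2)*(-19 + 14)))*(-15) = (((½)*(3 - 6)/(-6))*((24 - 2)*(-19 + 14)))*(-15) = (((½)*(-⅙)*(-3))*(22*(-5)))*(-15) = ((¼)*(-110))*(-15) = -55/2*(-15) = 825/2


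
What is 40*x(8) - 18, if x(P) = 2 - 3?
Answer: -58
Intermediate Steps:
x(P) = -1
40*x(8) - 18 = 40*(-1) - 18 = -40 - 18 = -58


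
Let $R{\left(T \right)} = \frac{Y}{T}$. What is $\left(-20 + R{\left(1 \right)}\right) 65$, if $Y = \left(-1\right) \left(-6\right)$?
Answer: $-910$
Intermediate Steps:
$Y = 6$
$R{\left(T \right)} = \frac{6}{T}$
$\left(-20 + R{\left(1 \right)}\right) 65 = \left(-20 + \frac{6}{1}\right) 65 = \left(-20 + 6 \cdot 1\right) 65 = \left(-20 + 6\right) 65 = \left(-14\right) 65 = -910$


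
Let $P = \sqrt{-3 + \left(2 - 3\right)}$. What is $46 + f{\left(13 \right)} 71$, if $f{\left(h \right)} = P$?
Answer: $46 + 142 i \approx 46.0 + 142.0 i$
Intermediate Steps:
$P = 2 i$ ($P = \sqrt{-3 - 1} = \sqrt{-4} = 2 i \approx 2.0 i$)
$f{\left(h \right)} = 2 i$
$46 + f{\left(13 \right)} 71 = 46 + 2 i 71 = 46 + 142 i$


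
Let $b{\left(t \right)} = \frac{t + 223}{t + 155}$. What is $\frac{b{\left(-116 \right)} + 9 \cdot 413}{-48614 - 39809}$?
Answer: $- \frac{145070}{3448497} \approx -0.042068$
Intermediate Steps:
$b{\left(t \right)} = \frac{223 + t}{155 + t}$
$\frac{b{\left(-116 \right)} + 9 \cdot 413}{-48614 - 39809} = \frac{\frac{223 - 116}{155 - 116} + 9 \cdot 413}{-48614 - 39809} = \frac{\frac{1}{39} \cdot 107 + 3717}{-88423} = \left(\frac{1}{39} \cdot 107 + 3717\right) \left(- \frac{1}{88423}\right) = \left(\frac{107}{39} + 3717\right) \left(- \frac{1}{88423}\right) = \frac{145070}{39} \left(- \frac{1}{88423}\right) = - \frac{145070}{3448497}$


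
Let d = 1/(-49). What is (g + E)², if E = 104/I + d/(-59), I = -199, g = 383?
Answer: 48418869918865924/330980445481 ≈ 1.4629e+5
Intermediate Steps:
d = -1/49 ≈ -0.020408
E = -300465/575309 (E = 104/(-199) - 1/49/(-59) = 104*(-1/199) - 1/49*(-1/59) = -104/199 + 1/2891 = -300465/575309 ≈ -0.52227)
(g + E)² = (383 - 300465/575309)² = (220042882/575309)² = 48418869918865924/330980445481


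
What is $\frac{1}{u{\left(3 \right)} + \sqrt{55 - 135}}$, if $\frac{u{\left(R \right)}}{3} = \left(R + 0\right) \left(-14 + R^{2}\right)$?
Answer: $- \frac{9}{421} - \frac{4 i \sqrt{5}}{2105} \approx -0.021378 - 0.0042491 i$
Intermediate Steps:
$u{\left(R \right)} = 3 R \left(-14 + R^{2}\right)$ ($u{\left(R \right)} = 3 \left(R + 0\right) \left(-14 + R^{2}\right) = 3 R \left(-14 + R^{2}\right)$)
$\frac{1}{u{\left(3 \right)} + \sqrt{55 - 135}} = \frac{1}{3 \cdot 3 \left(-14 + 3^{2}\right) + \sqrt{55 - 135}} = \frac{1}{3 \cdot 3 \left(-14 + 9\right) + \sqrt{-80}} = \frac{1}{3 \cdot 3 \left(-5\right) + 4 i \sqrt{5}} = \frac{1}{-45 + 4 i \sqrt{5}}$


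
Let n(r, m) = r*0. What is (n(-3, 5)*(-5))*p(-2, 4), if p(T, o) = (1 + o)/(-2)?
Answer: 0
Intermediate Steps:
p(T, o) = -½ - o/2 (p(T, o) = (1 + o)*(-½) = -½ - o/2)
n(r, m) = 0
(n(-3, 5)*(-5))*p(-2, 4) = (0*(-5))*(-½ - ½*4) = 0*(-½ - 2) = 0*(-5/2) = 0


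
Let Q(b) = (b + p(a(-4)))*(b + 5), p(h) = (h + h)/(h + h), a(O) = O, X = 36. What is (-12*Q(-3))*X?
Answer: 1728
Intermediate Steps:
p(h) = 1 (p(h) = (2*h)/((2*h)) = (2*h)*(1/(2*h)) = 1)
Q(b) = (1 + b)*(5 + b) (Q(b) = (b + 1)*(b + 5) = (1 + b)*(5 + b))
(-12*Q(-3))*X = -12*(5 + (-3)**2 + 6*(-3))*36 = -12*(5 + 9 - 18)*36 = -12*(-4)*36 = 48*36 = 1728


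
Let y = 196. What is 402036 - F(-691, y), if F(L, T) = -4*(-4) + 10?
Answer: 402010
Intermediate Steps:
F(L, T) = 26 (F(L, T) = 16 + 10 = 26)
402036 - F(-691, y) = 402036 - 1*26 = 402036 - 26 = 402010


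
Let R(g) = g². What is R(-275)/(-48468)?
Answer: -75625/48468 ≈ -1.5603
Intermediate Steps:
R(-275)/(-48468) = (-275)²/(-48468) = 75625*(-1/48468) = -75625/48468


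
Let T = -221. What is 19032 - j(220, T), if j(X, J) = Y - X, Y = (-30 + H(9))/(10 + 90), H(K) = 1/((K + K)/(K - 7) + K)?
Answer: 34654139/1800 ≈ 19252.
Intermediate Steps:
H(K) = 1/(K + 2*K/(-7 + K)) (H(K) = 1/((2*K)/(-7 + K) + K) = 1/(2*K/(-7 + K) + K) = 1/(K + 2*K/(-7 + K)))
Y = -539/1800 (Y = (-30 + (-7 + 9)/(9*(-5 + 9)))/(10 + 90) = (-30 + (1/9)*2/4)/100 = (-30 + (1/9)*(1/4)*2)*(1/100) = (-30 + 1/18)*(1/100) = -539/18*1/100 = -539/1800 ≈ -0.29944)
j(X, J) = -539/1800 - X
19032 - j(220, T) = 19032 - (-539/1800 - 1*220) = 19032 - (-539/1800 - 220) = 19032 - 1*(-396539/1800) = 19032 + 396539/1800 = 34654139/1800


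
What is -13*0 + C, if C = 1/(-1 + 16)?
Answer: 1/15 ≈ 0.066667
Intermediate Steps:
C = 1/15 ≈ 0.066667
-13*0 + C = -13*0 + 1/15 = 0 + 1/15 = 1/15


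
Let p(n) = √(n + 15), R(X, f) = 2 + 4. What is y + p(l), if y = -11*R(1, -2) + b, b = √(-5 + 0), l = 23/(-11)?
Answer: -66 + √1562/11 + I*√5 ≈ -62.407 + 2.2361*I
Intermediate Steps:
R(X, f) = 6
l = -23/11 (l = 23*(-1/11) = -23/11 ≈ -2.0909)
b = I*√5 (b = √(-5) = I*√5 ≈ 2.2361*I)
y = -66 + I*√5 (y = -11*6 + I*√5 = -66 + I*√5 ≈ -66.0 + 2.2361*I)
p(n) = √(15 + n)
y + p(l) = (-66 + I*√5) + √(15 - 23/11) = (-66 + I*√5) + √(142/11) = (-66 + I*√5) + √1562/11 = -66 + √1562/11 + I*√5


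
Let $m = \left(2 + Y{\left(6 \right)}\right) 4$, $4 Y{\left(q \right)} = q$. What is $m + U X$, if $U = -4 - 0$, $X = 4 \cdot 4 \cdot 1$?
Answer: $-50$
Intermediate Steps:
$X = 16$ ($X = 16 \cdot 1 = 16$)
$Y{\left(q \right)} = \frac{q}{4}$
$U = -4$ ($U = -4 + 0 = -4$)
$m = 14$ ($m = \left(2 + \frac{1}{4} \cdot 6\right) 4 = \left(2 + \frac{3}{2}\right) 4 = \frac{7}{2} \cdot 4 = 14$)
$m + U X = 14 - 64 = -50$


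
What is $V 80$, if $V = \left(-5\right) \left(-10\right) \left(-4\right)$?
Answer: $-16000$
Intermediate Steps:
$V = -200$ ($V = 50 \left(-4\right) = -200$)
$V 80 = \left(-200\right) 80 = -16000$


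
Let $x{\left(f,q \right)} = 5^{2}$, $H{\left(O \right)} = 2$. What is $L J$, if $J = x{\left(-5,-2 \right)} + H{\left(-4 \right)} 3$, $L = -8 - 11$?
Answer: $-589$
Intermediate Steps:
$x{\left(f,q \right)} = 25$
$L = -19$ ($L = -8 - 11 = -19$)
$J = 31$ ($J = 25 + 2 \cdot 3 = 25 + 6 = 31$)
$L J = \left(-19\right) 31 = -589$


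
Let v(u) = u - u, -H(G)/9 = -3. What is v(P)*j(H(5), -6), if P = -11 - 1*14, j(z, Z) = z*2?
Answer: 0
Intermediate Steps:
H(G) = 27 (H(G) = -9*(-3) = 27)
j(z, Z) = 2*z
P = -25 (P = -11 - 14 = -25)
v(u) = 0
v(P)*j(H(5), -6) = 0*(2*27) = 0*54 = 0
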